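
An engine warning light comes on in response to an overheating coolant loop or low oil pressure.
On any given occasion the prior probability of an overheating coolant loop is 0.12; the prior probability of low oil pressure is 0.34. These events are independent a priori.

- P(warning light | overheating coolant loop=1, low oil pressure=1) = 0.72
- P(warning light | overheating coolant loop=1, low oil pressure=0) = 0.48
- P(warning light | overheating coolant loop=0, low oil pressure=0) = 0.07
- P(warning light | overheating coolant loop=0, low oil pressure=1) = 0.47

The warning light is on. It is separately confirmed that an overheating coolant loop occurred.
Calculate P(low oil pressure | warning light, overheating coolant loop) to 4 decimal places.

P(low oil pressure | warning light, overheating coolant loop) ≈ 0.4359

P(warning light | overheating coolant loop) = 0.48×0.66 + 0.72×0.34 = 0.316800 + 0.244800 = 0.561600
Of this, 0.244800 comes from 0.72×0.34 (the low oil pressure=true cases).
Hence the posterior is 0.244800/0.561600 ≈ 0.4359.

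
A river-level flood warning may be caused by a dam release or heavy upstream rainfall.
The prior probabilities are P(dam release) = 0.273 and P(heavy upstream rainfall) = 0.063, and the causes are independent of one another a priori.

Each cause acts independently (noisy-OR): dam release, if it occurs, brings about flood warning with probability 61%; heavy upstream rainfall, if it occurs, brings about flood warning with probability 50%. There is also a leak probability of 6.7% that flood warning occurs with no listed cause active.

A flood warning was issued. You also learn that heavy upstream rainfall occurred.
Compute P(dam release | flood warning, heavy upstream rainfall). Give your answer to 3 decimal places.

P(dam release | flood warning, heavy upstream rainfall) ≈ 0.365

Under noisy-OR, P(flood warning | causes) = 1 − (1−0.067)·∏(1−qᵢ) over the active causes.
P(flood warning | heavy upstream rainfall) = 0.5335·0.727 + 0.818065·0.273 = 0.387854 + 0.223332 = 0.611186
The dam release-present share is 0.818065·0.273 = 0.223332.
P(dam release | flood warning, heavy upstream rainfall) = 0.223332 / 0.611186 ≈ 0.365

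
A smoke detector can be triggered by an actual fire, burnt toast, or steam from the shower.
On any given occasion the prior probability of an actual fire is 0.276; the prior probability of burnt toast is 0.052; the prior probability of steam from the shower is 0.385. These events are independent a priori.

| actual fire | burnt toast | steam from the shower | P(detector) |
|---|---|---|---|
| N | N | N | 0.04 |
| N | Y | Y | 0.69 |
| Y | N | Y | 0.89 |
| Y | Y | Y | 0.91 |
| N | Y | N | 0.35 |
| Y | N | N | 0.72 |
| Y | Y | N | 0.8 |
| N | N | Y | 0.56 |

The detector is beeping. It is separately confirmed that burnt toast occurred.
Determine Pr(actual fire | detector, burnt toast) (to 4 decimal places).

By total probability over the 4 (actual fire, steam from the shower) configurations:
  P(detector | burnt toast) = 0.35*0.724*0.615 + 0.69*0.724*0.385 + 0.8*0.276*0.615 + 0.91*0.276*0.385
        = 0.155841 + 0.192331 + 0.135792 + 0.096697 = 0.580661
The terms with actual fire present sum to 0.232489, so
  P(actual fire | detector, burnt toast) = 0.232489 / 0.580661 ≈ 0.4004

Pr(actual fire | detector, burnt toast) ≈ 0.4004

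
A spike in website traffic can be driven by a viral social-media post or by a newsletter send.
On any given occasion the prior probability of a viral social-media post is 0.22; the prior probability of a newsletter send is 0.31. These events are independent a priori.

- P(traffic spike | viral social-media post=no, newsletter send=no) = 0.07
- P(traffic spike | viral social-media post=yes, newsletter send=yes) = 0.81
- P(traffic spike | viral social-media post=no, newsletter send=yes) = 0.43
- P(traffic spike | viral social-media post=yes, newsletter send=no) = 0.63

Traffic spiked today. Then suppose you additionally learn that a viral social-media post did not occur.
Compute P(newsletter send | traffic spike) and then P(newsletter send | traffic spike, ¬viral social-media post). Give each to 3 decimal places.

P(newsletter send | traffic spike) ≈ 0.544; P(newsletter send | traffic spike, ¬viral social-media post) ≈ 0.734

Sum P(traffic spike|·) weighted by the priors over the 4 (viral social-media post, newsletter send) configurations:
  P(traffic spike) = 0.07×0.78×0.69 + 0.43×0.78×0.31 + 0.63×0.22×0.69 + 0.81×0.22×0.31
        = 0.037674 + 0.103974 + 0.095634 + 0.055242 = 0.292524
The terms with newsletter send present sum to 0.159216, so
  P(newsletter send | traffic spike) = 0.159216 / 0.292524 ≈ 0.544

Now condition on the additional information:
Weight on newsletter send=true, given the evidence: 0.43*0.31 = 0.133300
Normalizer over all consistent configurations: 0.07*0.69 + 0.43*0.31 = 0.181600
Posterior = 0.133300 / 0.181600 ≈ 0.734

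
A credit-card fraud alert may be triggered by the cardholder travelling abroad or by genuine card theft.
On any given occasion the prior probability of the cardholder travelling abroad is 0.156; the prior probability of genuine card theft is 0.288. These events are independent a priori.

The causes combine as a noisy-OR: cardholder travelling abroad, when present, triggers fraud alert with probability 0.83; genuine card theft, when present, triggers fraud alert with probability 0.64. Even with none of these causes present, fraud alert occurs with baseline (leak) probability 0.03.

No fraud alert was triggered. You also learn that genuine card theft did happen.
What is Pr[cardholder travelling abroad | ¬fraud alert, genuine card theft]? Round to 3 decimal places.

Pr[cardholder travelling abroad | ¬fraud alert, genuine card theft] ≈ 0.030

Under noisy-OR, P(fraud alert | causes) = 1 − (1−0.03)·∏(1−qᵢ) over the active causes.
P(¬fraud alert | genuine card theft) = 0.3492×0.844 + 0.059364×0.156 = 0.294725 + 0.009261 = 0.303986
Of this, 0.009261 comes from 0.059364×0.156 (the cardholder travelling abroad=true cases).
P(cardholder travelling abroad | ¬fraud alert, genuine card theft) = 0.009261 / 0.303986 ≈ 0.030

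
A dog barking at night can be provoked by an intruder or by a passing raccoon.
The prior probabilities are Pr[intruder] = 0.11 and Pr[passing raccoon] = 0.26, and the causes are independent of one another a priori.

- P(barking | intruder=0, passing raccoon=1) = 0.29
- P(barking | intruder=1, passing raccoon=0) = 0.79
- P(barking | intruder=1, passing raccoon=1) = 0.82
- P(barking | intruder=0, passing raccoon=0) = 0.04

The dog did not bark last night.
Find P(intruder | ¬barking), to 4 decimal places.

P(intruder | ¬barking) ≈ 0.0272

By total probability over the 4 (intruder, passing raccoon) configurations:
  P(¬barking) = 0.96·0.89·0.74 + 0.71·0.89·0.26 + 0.21·0.11·0.74 + 0.18·0.11·0.26
        = 0.632256 + 0.164294 + 0.017094 + 0.005148 = 0.818792
Keeping only the intruder-present terms gives 0.022242, so
  P(intruder | ¬barking) = 0.022242 / 0.818792 ≈ 0.0272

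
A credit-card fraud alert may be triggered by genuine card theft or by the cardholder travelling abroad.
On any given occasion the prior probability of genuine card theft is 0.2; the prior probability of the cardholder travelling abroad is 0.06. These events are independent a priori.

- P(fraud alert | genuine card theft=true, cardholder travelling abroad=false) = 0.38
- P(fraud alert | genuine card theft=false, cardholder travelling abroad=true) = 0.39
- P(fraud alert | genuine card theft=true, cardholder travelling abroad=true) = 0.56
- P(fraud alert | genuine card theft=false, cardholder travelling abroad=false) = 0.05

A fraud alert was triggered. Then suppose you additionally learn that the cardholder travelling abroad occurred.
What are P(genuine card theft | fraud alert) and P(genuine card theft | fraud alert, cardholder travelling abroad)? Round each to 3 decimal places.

P(genuine card theft | fraud alert) ≈ 0.581; P(genuine card theft | fraud alert, cardholder travelling abroad) ≈ 0.264

Numerator (weight on configurations with genuine card theft): 0.071440 + 0.006720 = 0.078160
Denominator P(fraud alert): 0.05×0.8×0.94 + 0.39×0.8×0.06 + 0.38×0.2×0.94 + 0.56×0.2×0.06 = 0.134480
Posterior = 0.078160 / 0.134480 ≈ 0.581

Now condition on the additional information:
Enumerate both values of genuine card theft and weight by the priors:
  P(fraud alert | cardholder travelling abroad) = 0.39·0.8 + 0.56·0.2
        = 0.312000 + 0.112000 = 0.424000
The terms with genuine card theft present sum to 0.112000, so
  P(genuine card theft | fraud alert, cardholder travelling abroad) = 0.112000 / 0.424000 ≈ 0.264
This is intercausal reasoning (explaining away): once cardholder travelling abroad accounts for the fraud alert, genuine card theft becomes less likely.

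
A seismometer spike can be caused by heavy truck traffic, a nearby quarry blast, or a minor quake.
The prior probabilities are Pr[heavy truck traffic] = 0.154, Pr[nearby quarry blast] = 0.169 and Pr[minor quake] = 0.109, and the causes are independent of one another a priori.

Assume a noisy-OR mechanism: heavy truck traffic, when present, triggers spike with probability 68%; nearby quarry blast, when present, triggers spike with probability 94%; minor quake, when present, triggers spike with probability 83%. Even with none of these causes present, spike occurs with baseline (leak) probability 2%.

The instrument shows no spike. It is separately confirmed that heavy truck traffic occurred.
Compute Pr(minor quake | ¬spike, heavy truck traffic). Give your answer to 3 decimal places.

Under noisy-OR, P(spike | causes) = 1 − (1−0.02)·∏(1−qᵢ) over the active causes.
Sum P(¬spike|·) weighted by the priors over the 4 (nearby quarry blast, minor quake) configurations:
  P(¬spike | heavy truck traffic) = 0.3136*0.831*0.891 + 0.053312*0.831*0.109 + 0.018816*0.169*0.891 + 0.003199*0.169*0.109
        = 0.232196 + 0.004829 + 0.002833 + 0.000059 = 0.239917
Keeping only the minor quake-present terms gives 0.004888, so
  P(minor quake | ¬spike, heavy truck traffic) = 0.004888 / 0.239917 ≈ 0.020

Pr(minor quake | ¬spike, heavy truck traffic) ≈ 0.020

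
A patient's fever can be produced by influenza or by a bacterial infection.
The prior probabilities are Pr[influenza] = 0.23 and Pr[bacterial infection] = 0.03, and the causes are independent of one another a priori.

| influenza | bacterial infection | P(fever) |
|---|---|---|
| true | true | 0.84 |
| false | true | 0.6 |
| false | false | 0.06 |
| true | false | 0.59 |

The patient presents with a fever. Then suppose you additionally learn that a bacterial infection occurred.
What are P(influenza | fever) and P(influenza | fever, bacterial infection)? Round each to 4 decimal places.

P(influenza | fever) ≈ 0.7008; P(influenza | fever, bacterial infection) ≈ 0.2949

For the numerator, keep only influenza=true terms: 0.131629 + 0.005796 = 0.137425
Normalizer over all consistent configurations: 0.06×0.77×0.97 + 0.6×0.77×0.03 + 0.59×0.23×0.97 + 0.84×0.23×0.03 = 0.196099
Posterior = 0.137425 / 0.196099 ≈ 0.7008

Now also conditioning on bacterial infection=true:
P(fever | bacterial infection) = 0.6*0.77 + 0.84*0.23 = 0.462000 + 0.193200 = 0.655200
Of this, 0.193200 comes from 0.84*0.23 (the influenza=true cases).
Hence the posterior is 0.193200/0.655200 ≈ 0.2949.
This is intercausal reasoning (explaining away): once bacterial infection accounts for the fever, influenza becomes less likely.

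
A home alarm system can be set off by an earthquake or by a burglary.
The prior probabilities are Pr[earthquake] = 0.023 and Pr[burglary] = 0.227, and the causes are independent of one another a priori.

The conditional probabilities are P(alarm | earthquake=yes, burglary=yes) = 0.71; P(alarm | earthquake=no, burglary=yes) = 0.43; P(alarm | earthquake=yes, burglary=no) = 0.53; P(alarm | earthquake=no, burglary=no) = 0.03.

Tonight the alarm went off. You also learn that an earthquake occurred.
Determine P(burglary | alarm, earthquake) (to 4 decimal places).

Weight on burglary=true, given the evidence: 0.71·0.227 = 0.161170
Denominator P(alarm | earthquake): 0.53·0.773 + 0.71·0.227 = 0.570860
Posterior = 0.161170 / 0.570860 ≈ 0.2823

P(burglary | alarm, earthquake) ≈ 0.2823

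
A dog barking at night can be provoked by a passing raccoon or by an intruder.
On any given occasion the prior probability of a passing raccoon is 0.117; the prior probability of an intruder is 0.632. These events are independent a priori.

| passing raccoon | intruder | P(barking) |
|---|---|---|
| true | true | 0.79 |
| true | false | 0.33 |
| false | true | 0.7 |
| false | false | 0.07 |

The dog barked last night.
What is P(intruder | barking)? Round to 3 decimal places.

P(intruder | barking) ≈ 0.924

P(barking) = 0.07×0.883×0.368 + 0.7×0.883×0.632 + 0.33×0.117×0.368 + 0.79×0.117×0.632 = 0.022746 + 0.390639 + 0.014208 + 0.058416 = 0.486009
Restricting to configurations with intruder present: 0.390639 + 0.058416 = 0.449055.
So P(intruder | barking) = 0.449055/0.486009 ≈ 0.924.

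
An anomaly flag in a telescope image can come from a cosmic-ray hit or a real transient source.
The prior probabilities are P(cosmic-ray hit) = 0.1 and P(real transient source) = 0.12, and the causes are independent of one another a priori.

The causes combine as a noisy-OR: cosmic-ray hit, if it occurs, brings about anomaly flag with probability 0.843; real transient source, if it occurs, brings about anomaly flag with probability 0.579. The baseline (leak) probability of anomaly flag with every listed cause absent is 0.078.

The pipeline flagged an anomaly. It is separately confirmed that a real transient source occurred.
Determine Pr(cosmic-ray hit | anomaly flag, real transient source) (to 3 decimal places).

Under noisy-OR, P(anomaly flag | causes) = 1 − (1−0.078)·∏(1−qᵢ) over the active causes.
Weight on cosmic-ray hit=true, given the evidence: 0.939059*0.1 = 0.093906
The normalizing constant is 0.611838*0.9 + 0.939059*0.1 = 0.644560
P(cosmic-ray hit | anomaly flag, real transient source) = 0.093906/0.644560 ≈ 0.146

Pr(cosmic-ray hit | anomaly flag, real transient source) ≈ 0.146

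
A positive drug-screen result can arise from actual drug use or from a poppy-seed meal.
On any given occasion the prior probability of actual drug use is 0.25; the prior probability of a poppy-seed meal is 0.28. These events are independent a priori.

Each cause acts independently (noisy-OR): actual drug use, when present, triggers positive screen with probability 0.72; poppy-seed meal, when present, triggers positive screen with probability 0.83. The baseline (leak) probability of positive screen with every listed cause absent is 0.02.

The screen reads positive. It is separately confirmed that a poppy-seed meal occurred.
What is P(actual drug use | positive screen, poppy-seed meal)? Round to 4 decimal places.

Under noisy-OR, P(positive screen | causes) = 1 − (1−0.02)·∏(1−qᵢ) over the active causes.
Weight on actual drug use=true, given the evidence: 0.953352*0.25 = 0.238338
Denominator P(positive screen | poppy-seed meal): 0.8334*0.75 + 0.953352*0.25 = 0.863388
Posterior = 0.238338 / 0.863388 ≈ 0.2760

P(actual drug use | positive screen, poppy-seed meal) ≈ 0.2760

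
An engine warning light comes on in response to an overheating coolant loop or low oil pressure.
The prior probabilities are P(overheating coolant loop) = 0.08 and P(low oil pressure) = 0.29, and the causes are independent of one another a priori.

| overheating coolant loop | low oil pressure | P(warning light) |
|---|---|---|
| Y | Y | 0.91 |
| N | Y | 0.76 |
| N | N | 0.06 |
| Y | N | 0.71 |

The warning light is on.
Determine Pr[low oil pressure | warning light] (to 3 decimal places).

P(warning light) = 0.06×0.92×0.71 + 0.76×0.92×0.29 + 0.71×0.08×0.71 + 0.91×0.08×0.29 = 0.039192 + 0.202768 + 0.040328 + 0.021112 = 0.303400
Restricting to configurations with low oil pressure present: 0.202768 + 0.021112 = 0.223880.
So P(low oil pressure | warning light) = 0.223880/0.303400 ≈ 0.738.

Pr[low oil pressure | warning light] ≈ 0.738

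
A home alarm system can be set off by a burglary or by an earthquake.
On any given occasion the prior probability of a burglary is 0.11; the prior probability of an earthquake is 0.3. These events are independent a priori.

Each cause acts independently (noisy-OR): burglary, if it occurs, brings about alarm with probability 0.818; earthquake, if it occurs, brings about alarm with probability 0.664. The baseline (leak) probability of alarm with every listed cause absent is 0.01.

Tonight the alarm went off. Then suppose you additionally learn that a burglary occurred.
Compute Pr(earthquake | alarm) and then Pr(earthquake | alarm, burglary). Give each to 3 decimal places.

Pr(earthquake | alarm) ≈ 0.751; Pr(earthquake | alarm, burglary) ≈ 0.329

Under noisy-OR, P(alarm | causes) = 1 − (1−0.01)·∏(1−qᵢ) over the active causes.
P(alarm) = 0.01×0.89×0.7 + 0.66736×0.89×0.3 + 0.81982×0.11×0.7 + 0.93946×0.11×0.3 = 0.006230 + 0.178185 + 0.063126 + 0.031002 = 0.278543
The earthquake-present share is 0.178185 + 0.031002 = 0.209187.
P(earthquake | alarm) = 0.209187 / 0.278543 ≈ 0.751

Now condition on the additional information:
P(alarm | burglary) = 0.81982×0.7 + 0.93946×0.3 = 0.573874 + 0.281838 = 0.855712
Restricting to configurations with earthquake present: 0.93946×0.3 = 0.281838.
Hence the posterior is 0.281838/0.855712 ≈ 0.329.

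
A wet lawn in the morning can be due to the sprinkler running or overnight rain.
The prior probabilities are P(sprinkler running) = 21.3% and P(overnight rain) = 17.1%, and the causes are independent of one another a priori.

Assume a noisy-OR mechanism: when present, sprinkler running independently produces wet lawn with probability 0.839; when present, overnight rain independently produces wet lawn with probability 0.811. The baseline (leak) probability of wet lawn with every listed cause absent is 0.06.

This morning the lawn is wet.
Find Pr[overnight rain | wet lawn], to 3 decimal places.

Pr[overnight rain | wet lawn] ≈ 0.436

Under noisy-OR, P(wet lawn | causes) = 1 − (1−0.06)·∏(1−qᵢ) over the active causes.
P(wet lawn) = 0.06*0.787*0.829 + 0.82234*0.787*0.171 + 0.84866*0.213*0.829 + 0.971397*0.213*0.171 = 0.039145 + 0.110668 + 0.149854 + 0.035381 = 0.335048
Of this, 0.146049 comes from 0.110668 + 0.035381 (the overnight rain=true cases).
So P(overnight rain | wet lawn) = 0.146049/0.335048 ≈ 0.436.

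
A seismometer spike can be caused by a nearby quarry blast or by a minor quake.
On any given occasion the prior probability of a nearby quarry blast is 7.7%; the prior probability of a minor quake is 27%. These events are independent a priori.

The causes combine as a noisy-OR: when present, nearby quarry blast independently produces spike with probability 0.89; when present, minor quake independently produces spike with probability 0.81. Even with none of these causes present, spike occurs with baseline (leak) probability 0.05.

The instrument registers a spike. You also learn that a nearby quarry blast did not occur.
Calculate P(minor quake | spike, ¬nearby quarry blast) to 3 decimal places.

P(minor quake | spike, ¬nearby quarry blast) ≈ 0.858

Under noisy-OR, P(spike | causes) = 1 − (1−0.05)·∏(1−qᵢ) over the active causes.
For the numerator, keep only minor quake=true terms: 0.8195×0.27 = 0.221265
The normalizing constant is 0.05×0.73 + 0.8195×0.27 = 0.257765
P(minor quake | spike, ¬nearby quarry blast) = 0.221265/0.257765 ≈ 0.858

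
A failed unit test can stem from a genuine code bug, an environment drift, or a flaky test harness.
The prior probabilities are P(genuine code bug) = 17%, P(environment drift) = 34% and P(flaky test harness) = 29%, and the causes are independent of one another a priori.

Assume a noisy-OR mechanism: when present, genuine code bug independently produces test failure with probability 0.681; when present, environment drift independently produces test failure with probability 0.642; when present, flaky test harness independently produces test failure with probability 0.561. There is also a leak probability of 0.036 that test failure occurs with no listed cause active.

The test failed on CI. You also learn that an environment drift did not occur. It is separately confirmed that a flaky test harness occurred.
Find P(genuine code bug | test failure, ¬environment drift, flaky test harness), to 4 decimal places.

P(genuine code bug | test failure, ¬environment drift, flaky test harness) ≈ 0.2350

Under noisy-OR, P(test failure | causes) = 1 − (1−0.036)·∏(1−qᵢ) over the active causes.
P(test failure | ¬environment drift, flaky test harness) = 0.576804·0.83 + 0.865·0.17 = 0.478747 + 0.147050 = 0.625797
Restricting to configurations with genuine code bug present: 0.865·0.17 = 0.147050.
Hence the posterior is 0.147050/0.625797 ≈ 0.2350.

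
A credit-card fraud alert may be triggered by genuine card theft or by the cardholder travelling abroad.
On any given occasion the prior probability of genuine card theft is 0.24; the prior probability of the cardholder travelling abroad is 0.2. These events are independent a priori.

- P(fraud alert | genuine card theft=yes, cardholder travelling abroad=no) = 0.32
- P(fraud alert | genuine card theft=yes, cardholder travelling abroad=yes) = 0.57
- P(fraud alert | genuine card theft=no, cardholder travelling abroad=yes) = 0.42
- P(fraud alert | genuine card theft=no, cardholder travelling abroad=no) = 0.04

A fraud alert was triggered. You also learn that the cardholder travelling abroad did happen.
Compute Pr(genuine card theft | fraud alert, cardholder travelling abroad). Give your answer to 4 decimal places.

Pr(genuine card theft | fraud alert, cardholder travelling abroad) ≈ 0.3000

Enumerate both values of genuine card theft and weight by the priors:
  P(fraud alert | cardholder travelling abroad) = 0.42*0.76 + 0.57*0.24
        = 0.319200 + 0.136800 = 0.456000
Keeping only the genuine card theft-present terms gives 0.136800, so
  P(genuine card theft | fraud alert, cardholder travelling abroad) = 0.136800 / 0.456000 ≈ 0.3000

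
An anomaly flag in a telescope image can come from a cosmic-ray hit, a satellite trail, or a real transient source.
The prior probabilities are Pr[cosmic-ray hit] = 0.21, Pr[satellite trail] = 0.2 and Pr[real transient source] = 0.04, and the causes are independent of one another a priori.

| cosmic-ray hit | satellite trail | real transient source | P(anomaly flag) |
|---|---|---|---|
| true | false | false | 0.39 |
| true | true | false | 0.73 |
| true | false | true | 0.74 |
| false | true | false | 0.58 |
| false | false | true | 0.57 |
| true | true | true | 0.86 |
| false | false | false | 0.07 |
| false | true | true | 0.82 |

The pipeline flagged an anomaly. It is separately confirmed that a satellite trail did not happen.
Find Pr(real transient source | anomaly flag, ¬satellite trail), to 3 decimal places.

Pr(real transient source | anomaly flag, ¬satellite trail) ≈ 0.155

P(anomaly flag | ¬satellite trail) = 0.07*0.79*0.96 + 0.57*0.79*0.04 + 0.39*0.21*0.96 + 0.74*0.21*0.04 = 0.053088 + 0.018012 + 0.078624 + 0.006216 = 0.155940
The real transient source-present share is 0.018012 + 0.006216 = 0.024228.
Hence the posterior is 0.024228/0.155940 ≈ 0.155.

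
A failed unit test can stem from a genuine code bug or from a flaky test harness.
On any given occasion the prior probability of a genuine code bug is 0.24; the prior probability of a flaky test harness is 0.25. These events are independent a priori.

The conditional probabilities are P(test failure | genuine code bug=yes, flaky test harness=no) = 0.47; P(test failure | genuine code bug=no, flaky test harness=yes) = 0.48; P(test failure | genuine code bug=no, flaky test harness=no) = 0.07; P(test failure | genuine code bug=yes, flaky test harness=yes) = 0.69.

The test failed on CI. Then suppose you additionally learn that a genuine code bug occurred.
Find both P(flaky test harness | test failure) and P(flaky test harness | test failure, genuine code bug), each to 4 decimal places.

For the numerator, keep only flaky test harness=true terms: 0.091200 + 0.041400 = 0.132600
Denominator P(test failure): 0.07·0.76·0.75 + 0.48·0.76·0.25 + 0.47·0.24·0.75 + 0.69·0.24·0.25 = 0.257100
Posterior = 0.132600 / 0.257100 ≈ 0.5158

Now also conditioning on genuine code bug=true:
For the numerator, keep only flaky test harness=true terms: 0.69*0.25 = 0.172500
Normalizer over all consistent configurations: 0.47*0.75 + 0.69*0.25 = 0.525000
P(flaky test harness | test failure, genuine code bug) = 0.172500/0.525000 ≈ 0.3286

P(flaky test harness | test failure) ≈ 0.5158; P(flaky test harness | test failure, genuine code bug) ≈ 0.3286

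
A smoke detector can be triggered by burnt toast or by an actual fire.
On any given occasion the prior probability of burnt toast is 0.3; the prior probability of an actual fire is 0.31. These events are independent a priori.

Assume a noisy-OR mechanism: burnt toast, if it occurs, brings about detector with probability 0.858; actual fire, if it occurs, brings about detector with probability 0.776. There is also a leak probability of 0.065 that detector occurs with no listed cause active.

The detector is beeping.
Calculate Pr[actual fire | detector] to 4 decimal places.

Under noisy-OR, P(detector | causes) = 1 − (1−0.065)·∏(1−qᵢ) over the active causes.
Enumerate the 4 (burnt toast, actual fire) configurations and weight by the priors:
  P(detector) = 0.065×0.7×0.69 + 0.79056×0.7×0.31 + 0.86723×0.3×0.69 + 0.97026×0.3×0.31
        = 0.031395 + 0.171552 + 0.179517 + 0.090234 = 0.472698
Configurations with actual fire contribute 0.261786, so
  P(actual fire | detector) = 0.261786 / 0.472698 ≈ 0.5538

Pr[actual fire | detector] ≈ 0.5538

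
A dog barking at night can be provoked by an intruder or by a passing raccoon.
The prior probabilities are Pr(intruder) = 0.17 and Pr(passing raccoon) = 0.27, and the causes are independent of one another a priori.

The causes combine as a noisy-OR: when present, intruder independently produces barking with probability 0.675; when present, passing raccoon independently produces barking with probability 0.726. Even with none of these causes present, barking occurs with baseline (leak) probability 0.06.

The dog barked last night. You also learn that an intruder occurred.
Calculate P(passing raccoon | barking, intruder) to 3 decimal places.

Under noisy-OR, P(barking | causes) = 1 − (1−0.06)·∏(1−qᵢ) over the active causes.
Enumerate both values of passing raccoon and weight by the priors:
  P(barking | intruder) = 0.6945*0.73 + 0.916293*0.27
        = 0.506985 + 0.247399 = 0.754384
Keeping only the passing raccoon-present terms gives 0.247399, so
  P(passing raccoon | barking, intruder) = 0.247399 / 0.754384 ≈ 0.328

P(passing raccoon | barking, intruder) ≈ 0.328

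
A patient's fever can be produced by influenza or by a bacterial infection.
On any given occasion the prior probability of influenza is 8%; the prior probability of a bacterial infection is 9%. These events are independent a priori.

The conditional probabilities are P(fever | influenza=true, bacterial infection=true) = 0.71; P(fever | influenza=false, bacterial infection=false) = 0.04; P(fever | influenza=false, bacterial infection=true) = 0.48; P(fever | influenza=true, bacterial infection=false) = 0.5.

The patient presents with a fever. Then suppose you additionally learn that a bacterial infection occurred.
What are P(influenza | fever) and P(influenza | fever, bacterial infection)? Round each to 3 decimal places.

P(influenza | fever) ≈ 0.362; P(influenza | fever, bacterial infection) ≈ 0.114

P(fever) = 0.04×0.92×0.91 + 0.48×0.92×0.09 + 0.5×0.08×0.91 + 0.71×0.08×0.09 = 0.033488 + 0.039744 + 0.036400 + 0.005112 = 0.114744
Of this, 0.041512 comes from 0.036400 + 0.005112 (the influenza=true cases).
Hence the posterior is 0.041512/0.114744 ≈ 0.362.

Now also conditioning on bacterial infection=true:
Weight on influenza=true, given the evidence: 0.71·0.08 = 0.056800
Normalizer over all consistent configurations: 0.48·0.92 + 0.71·0.08 = 0.498400
P(influenza | fever, bacterial infection) = 0.056800/0.498400 ≈ 0.114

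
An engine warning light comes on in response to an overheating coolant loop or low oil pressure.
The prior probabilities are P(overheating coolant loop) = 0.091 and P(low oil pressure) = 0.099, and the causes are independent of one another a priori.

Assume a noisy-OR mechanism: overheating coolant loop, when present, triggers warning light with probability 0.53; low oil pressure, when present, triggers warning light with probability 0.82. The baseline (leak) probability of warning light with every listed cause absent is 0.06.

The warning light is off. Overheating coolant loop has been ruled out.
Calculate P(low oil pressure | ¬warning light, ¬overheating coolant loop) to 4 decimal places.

Under noisy-OR, P(warning light | causes) = 1 − (1−0.06)·∏(1−qᵢ) over the active causes.
Sum P(¬warning light|·) weighted by the priors over both values of low oil pressure:
  P(¬warning light | ¬overheating coolant loop) = 0.94×0.901 + 0.1692×0.099
        = 0.846940 + 0.016751 = 0.863691
Configurations with low oil pressure contribute 0.016751, so
  P(low oil pressure | ¬warning light, ¬overheating coolant loop) = 0.016751 / 0.863691 ≈ 0.0194

P(low oil pressure | ¬warning light, ¬overheating coolant loop) ≈ 0.0194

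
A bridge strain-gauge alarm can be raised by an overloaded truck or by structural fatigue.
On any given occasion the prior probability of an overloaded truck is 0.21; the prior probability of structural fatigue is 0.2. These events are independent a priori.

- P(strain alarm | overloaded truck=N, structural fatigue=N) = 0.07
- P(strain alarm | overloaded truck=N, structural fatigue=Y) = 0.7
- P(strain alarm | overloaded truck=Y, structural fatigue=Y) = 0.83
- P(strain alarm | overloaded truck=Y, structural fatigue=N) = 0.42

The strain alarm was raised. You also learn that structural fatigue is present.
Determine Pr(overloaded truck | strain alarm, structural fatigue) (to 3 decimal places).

Enumerate both values of overloaded truck and weight by the priors:
  P(strain alarm | structural fatigue) = 0.7×0.79 + 0.83×0.21
        = 0.553000 + 0.174300 = 0.727300
The terms with overloaded truck present sum to 0.174300, so
  P(overloaded truck | strain alarm, structural fatigue) = 0.174300 / 0.727300 ≈ 0.240

Pr(overloaded truck | strain alarm, structural fatigue) ≈ 0.240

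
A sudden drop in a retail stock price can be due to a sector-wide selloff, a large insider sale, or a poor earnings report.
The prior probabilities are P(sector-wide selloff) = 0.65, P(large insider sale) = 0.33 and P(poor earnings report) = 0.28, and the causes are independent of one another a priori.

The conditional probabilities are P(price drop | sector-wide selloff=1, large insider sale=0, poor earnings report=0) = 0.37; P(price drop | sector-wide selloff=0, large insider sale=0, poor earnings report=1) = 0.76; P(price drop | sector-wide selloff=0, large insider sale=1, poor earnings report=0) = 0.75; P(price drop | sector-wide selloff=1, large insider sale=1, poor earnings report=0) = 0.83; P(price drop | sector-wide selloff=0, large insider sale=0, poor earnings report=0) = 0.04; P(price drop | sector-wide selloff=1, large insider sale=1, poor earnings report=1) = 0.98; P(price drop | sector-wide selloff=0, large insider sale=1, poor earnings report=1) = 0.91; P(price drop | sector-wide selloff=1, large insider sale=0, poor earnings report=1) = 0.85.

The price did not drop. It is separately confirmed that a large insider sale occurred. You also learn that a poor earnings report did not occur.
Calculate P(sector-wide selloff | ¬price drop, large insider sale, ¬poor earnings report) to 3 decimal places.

Weight on sector-wide selloff=true, given the evidence: 0.17*0.65 = 0.110500
Denominator P(¬price drop | large insider sale, ¬poor earnings report): 0.25*0.35 + 0.17*0.65 = 0.198000
Posterior = 0.110500 / 0.198000 ≈ 0.558

P(sector-wide selloff | ¬price drop, large insider sale, ¬poor earnings report) ≈ 0.558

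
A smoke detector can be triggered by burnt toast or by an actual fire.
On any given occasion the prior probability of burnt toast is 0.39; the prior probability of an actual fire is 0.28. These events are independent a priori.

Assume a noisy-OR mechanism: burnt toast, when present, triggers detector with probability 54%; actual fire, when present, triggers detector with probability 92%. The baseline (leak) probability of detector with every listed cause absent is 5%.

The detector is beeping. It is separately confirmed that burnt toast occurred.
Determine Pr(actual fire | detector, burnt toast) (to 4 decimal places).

Under noisy-OR, P(detector | causes) = 1 − (1−0.05)·∏(1−qᵢ) over the active causes.
P(detector | burnt toast) = 0.563*0.72 + 0.96504*0.28 = 0.405360 + 0.270211 = 0.675571
Restricting to configurations with actual fire present: 0.96504*0.28 = 0.270211.
Hence the posterior is 0.270211/0.675571 ≈ 0.4000.

Pr(actual fire | detector, burnt toast) ≈ 0.4000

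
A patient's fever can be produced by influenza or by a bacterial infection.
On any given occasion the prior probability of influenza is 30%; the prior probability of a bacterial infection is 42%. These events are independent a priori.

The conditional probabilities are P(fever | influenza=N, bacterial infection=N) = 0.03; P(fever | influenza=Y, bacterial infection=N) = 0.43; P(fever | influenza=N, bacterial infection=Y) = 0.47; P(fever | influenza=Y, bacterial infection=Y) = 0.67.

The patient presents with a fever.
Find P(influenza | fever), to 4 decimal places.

P(influenza | fever) ≈ 0.5143

By total probability over the 4 (influenza, bacterial infection) configurations:
  P(fever) = 0.03×0.7×0.58 + 0.47×0.7×0.42 + 0.43×0.3×0.58 + 0.67×0.3×0.42
        = 0.012180 + 0.138180 + 0.074820 + 0.084420 = 0.309600
The terms with influenza present sum to 0.159240, so
  P(influenza | fever) = 0.159240 / 0.309600 ≈ 0.5143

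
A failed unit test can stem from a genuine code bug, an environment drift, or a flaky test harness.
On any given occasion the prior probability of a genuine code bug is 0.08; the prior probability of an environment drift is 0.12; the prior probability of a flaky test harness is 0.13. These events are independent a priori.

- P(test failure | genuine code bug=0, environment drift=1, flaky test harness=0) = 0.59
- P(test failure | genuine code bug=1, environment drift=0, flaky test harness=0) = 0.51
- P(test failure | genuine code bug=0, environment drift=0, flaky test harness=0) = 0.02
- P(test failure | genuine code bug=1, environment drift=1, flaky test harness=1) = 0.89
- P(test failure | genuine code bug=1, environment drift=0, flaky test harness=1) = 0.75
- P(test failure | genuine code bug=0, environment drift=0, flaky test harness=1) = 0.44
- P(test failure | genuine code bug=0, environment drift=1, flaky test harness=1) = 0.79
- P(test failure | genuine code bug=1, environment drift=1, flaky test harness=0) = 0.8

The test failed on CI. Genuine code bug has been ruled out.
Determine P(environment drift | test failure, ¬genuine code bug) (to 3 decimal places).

Numerator (weight on configurations with environment drift): 0.061596 + 0.012324 = 0.073920
Denominator P(test failure | ¬genuine code bug): 0.02×0.88×0.87 + 0.44×0.88×0.13 + 0.59×0.12×0.87 + 0.79×0.12×0.13 = 0.139568
Posterior = 0.073920 / 0.139568 ≈ 0.530

P(environment drift | test failure, ¬genuine code bug) ≈ 0.530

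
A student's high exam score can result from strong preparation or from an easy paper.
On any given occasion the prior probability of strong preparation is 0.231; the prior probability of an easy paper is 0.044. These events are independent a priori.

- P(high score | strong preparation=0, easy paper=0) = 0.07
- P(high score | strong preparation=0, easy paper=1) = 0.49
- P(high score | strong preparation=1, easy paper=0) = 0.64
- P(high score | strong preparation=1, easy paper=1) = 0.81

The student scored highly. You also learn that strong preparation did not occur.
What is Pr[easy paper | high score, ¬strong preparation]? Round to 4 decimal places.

Pr[easy paper | high score, ¬strong preparation] ≈ 0.2437

P(high score | ¬strong preparation) = 0.07*0.956 + 0.49*0.044 = 0.066920 + 0.021560 = 0.088480
The easy paper-present share is 0.49*0.044 = 0.021560.
Hence the posterior is 0.021560/0.088480 ≈ 0.2437.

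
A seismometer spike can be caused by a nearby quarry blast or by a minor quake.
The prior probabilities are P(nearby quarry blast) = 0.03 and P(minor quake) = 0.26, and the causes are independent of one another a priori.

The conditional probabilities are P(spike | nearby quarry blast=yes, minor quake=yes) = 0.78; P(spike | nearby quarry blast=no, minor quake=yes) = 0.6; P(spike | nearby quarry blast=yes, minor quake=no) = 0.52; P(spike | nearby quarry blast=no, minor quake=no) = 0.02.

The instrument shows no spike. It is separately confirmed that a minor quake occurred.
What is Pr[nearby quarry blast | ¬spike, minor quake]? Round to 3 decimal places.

Enumerate both values of nearby quarry blast and weight by the priors:
  P(¬spike | minor quake) = 0.4*0.97 + 0.22*0.03
        = 0.388000 + 0.006600 = 0.394600
The terms with nearby quarry blast present sum to 0.006600, so
  P(nearby quarry blast | ¬spike, minor quake) = 0.006600 / 0.394600 ≈ 0.017

Pr[nearby quarry blast | ¬spike, minor quake] ≈ 0.017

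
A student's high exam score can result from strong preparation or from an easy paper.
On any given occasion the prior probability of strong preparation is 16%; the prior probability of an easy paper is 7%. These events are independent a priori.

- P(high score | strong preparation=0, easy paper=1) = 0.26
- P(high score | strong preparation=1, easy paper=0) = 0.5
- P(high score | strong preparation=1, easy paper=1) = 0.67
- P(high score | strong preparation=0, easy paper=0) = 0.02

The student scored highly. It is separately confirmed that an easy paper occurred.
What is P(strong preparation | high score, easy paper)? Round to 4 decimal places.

P(strong preparation | high score, easy paper) ≈ 0.3292

Numerator (weight on configurations with strong preparation): 0.67*0.16 = 0.107200
Normalizer over all consistent configurations: 0.26*0.84 + 0.67*0.16 = 0.325600
P(strong preparation | high score, easy paper) = 0.107200/0.325600 ≈ 0.3292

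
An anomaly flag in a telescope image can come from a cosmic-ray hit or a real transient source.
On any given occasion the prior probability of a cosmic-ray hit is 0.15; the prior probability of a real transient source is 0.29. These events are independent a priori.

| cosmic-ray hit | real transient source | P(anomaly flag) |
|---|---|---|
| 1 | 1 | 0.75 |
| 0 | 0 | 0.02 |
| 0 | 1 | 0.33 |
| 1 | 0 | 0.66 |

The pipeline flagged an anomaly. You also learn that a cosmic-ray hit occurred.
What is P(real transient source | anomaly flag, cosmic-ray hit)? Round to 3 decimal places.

P(real transient source | anomaly flag, cosmic-ray hit) ≈ 0.317

Weight on real transient source=true, given the evidence: 0.75*0.29 = 0.217500
Normalizer over all consistent configurations: 0.66*0.71 + 0.75*0.29 = 0.686100
Posterior = 0.217500 / 0.686100 ≈ 0.317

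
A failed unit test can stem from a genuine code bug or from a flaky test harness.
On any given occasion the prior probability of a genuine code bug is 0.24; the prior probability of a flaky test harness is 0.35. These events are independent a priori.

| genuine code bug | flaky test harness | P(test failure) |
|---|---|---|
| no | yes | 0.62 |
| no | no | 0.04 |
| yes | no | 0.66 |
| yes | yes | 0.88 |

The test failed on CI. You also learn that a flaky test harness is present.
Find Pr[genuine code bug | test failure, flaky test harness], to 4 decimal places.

Pr[genuine code bug | test failure, flaky test harness] ≈ 0.3095

For the numerator, keep only genuine code bug=true terms: 0.88*0.24 = 0.211200
Normalizer over all consistent configurations: 0.62*0.76 + 0.88*0.24 = 0.682400
Posterior = 0.211200 / 0.682400 ≈ 0.3095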